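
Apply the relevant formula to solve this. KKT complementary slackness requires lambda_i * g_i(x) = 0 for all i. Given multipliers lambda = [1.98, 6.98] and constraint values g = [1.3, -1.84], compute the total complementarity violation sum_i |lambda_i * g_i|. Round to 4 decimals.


KKT complementary slackness check:
lambda_1 * g_1 = 1.98 * 1.3 = 2.574
lambda_2 * g_2 = 6.98 * -1.84 = -12.8432
Total violation = 2.574 + 12.8432 = 15.4172


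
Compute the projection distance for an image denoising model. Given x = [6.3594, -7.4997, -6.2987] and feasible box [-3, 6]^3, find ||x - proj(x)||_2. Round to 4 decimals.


Project each component onto [-3, 6].
clip(6.3594) = 6.0, clip(-7.4997) = -3.0, clip(-6.2987) = -3.0
Projection = [6.0, -3.0, -3.0]
Squared diffs: [0.1292, 20.2473, 10.8814]
Distance = sqrt(31.2579) = 5.5909


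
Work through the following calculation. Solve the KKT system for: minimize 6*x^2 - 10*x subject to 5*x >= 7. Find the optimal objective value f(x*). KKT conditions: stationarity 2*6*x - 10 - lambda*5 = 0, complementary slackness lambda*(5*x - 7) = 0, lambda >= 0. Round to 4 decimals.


Step 1: Try lambda = 0 (constraint inactive).
x_unc = 10/(2*6) = 0.8333
Check: 5*0.8333 = 4.1665 < 7 -- violated!
Step 2: Constraint must be active: 5*x = 7
x* = 7/5 = 1.4
lambda = (2*6*1.4 - 10)/5 = 1.36
Step 3: Compute optimal value.
f(x*) = 6*1.4^2 - 10*1.4 = -2.24


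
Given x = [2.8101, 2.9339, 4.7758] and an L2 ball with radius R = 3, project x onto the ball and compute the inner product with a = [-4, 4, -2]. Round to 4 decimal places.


Step 1: Compute ||x|| (intermediates to 6 decimals).
||x|| = sqrt(2.8101^2 + 2.9339^2 + 4.7758^2) = 6.269984
Step 2: Project.
Since ||x|| > R, scale = R/||x|| = 3/6.269984 = 0.47847, proj(x) = scale * x
proj(x) = [1.344549, 1.403783, 2.285077]
Step 3: Dot product.
a^T * proj(x) = -4*1.344549 + 4*1.403783 - 2*2.285077 = -4.3332


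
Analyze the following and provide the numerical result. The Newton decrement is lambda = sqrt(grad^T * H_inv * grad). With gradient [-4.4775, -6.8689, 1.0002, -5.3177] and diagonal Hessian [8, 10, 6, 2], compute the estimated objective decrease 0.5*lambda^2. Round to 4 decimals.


Step 1: H is diagonal, so H^(-1) * g = [-0.5597, -0.6869, 0.1667, -2.6589].
Step 2: g^T H^(-1) g = sum_i g_i^2 / H_ii
  = (-4.4775)^2/8 + (-6.8689)^2/10 + (1.0002)^2/6 + (-5.3177)^2/2
  = 2.506 + 4.7182 + 0.1667 + 14.139 = 21.5299
Step 3: Objective decrease = 0.5 * g^T H^(-1) g = 10.7649


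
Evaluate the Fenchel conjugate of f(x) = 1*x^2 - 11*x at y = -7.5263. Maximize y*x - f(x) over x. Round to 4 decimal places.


f*(y) = sup_x {y*x - a*x^2 - b*x} = sup_x {(y-b)*x - a*x^2}
FOC: (y - b) - 2a*x = 0 => x* = (y - b)/(2a)
x* = (-7.5263 + 11)/(2*1) = 1.7369
f*(-7.5263) = (y-b)^2/(4a) = (-7.5263 + 11)^2/(4*1)
= 12.0666/4 = 3.0166


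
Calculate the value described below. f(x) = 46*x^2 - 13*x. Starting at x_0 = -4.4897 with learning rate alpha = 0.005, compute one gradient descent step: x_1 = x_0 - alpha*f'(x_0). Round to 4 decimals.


We compute the gradient at x_0 and apply the update.
f'(x) = 92*x - 13
f'(-4.4897) = 92*-4.4897 - 13 = -426.0524
x_1 = -4.4897 - 0.005*-426.0524 = -2.3594


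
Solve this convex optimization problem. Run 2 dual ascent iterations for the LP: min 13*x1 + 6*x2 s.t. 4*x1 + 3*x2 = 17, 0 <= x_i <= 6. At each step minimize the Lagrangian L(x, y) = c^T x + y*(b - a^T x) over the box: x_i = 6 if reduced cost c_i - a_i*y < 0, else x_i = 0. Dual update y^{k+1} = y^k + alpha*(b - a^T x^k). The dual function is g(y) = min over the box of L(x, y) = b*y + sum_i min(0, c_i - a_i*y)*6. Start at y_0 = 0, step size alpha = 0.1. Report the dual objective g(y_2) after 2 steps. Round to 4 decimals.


Dual ascent for LP: min 13*x1 + 6*x2, 4*x1 + 3*x2 = 17, 0 <= x_i <= 6
Step 1: y^k = 0.0, reduced costs: (13.0, 6.0)
  x^k = (0.0, 0.0), subgradient = b - a^T x = 17.0
  y^{k+1} = 0.0 + 0.1*17.0 = 1.7
Step 2: y^k = 1.7, reduced costs: (6.2, 0.9)
  x^k = (0.0, 0.0), subgradient = b - a^T x = 17.0
  y^{k+1} = 1.7 + 0.1*17.0 = 3.4
Dual objective at y_2 = 3.4: reduced costs (-0.6, -4.2), box minimizer x = (6.0, 6.0)
g(y_2) = b*y + (c1 - a1*y)*x1 + (c2 - a2*y)*x2 = 17*3.4 + (-0.6)*6.0 + (-4.2)*6.0 = 57.8 - 3.6 - 25.2 = 29.0


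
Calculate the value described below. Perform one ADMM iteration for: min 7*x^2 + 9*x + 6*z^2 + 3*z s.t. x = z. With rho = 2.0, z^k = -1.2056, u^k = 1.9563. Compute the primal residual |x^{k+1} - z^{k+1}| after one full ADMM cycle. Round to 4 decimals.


ADMM iteration with rho = 2.0, z^k = -1.2056, u^k = 1.9563
Step 1: x-update.
Minimize 7*x^2 + 9*x + (2.0/2)*(x + 1.2056 + 1.9563)^2
FOC: (2*7 + 2.0)*x = -9 + 2.0*(-1.2056 - 1.9563)
x^{k+1} = -0.9577
Step 2: z-update.
Minimize 6*z^2 + 3*z + (2.0/2)*(-0.9577 - z + 1.9563)^2
FOC: (2*6 + 2.0)*z = -3 + 2.0*(-0.9577 + 1.9563)
z^{k+1} = -0.0716
Step 3: u-update.
u^{k+1} = 1.9563 - 0.9577 + 0.0716 = 1.0702
Step 4: Primal residual = |-0.9577 + 0.0716| = 0.8861


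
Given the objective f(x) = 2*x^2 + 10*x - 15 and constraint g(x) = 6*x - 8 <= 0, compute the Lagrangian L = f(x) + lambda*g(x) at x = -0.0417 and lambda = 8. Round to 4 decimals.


Step 1: Evaluate f(x).
f(-0.0417) = 2*(-0.0417)^2 + 10*(-0.0417) - 15 = -15.4135
Step 2: Evaluate g(x).
g(-0.0417) = 6*-0.0417 - 8 = -8.2502
Step 3: Compute Lagrangian.
L = -15.4135 + 8*-8.2502 = -81.4151


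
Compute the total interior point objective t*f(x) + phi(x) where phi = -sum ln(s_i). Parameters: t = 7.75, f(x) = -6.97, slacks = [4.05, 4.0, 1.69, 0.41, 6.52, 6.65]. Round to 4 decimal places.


Step 1: Compute log-barrier.
ln values: [1.3987, 1.3863, 0.5247, -0.8916, 1.8749, 1.8946]
phi = -(1.3987 + 1.3863 + 0.5247 - 0.8916 + 1.8749 + 1.8946) = -6.1876
Step 2: Compute augmented objective.
t*f(x) = 7.75*-6.97 = -54.0175
Total = -54.0175 - 6.1876 = -60.2051


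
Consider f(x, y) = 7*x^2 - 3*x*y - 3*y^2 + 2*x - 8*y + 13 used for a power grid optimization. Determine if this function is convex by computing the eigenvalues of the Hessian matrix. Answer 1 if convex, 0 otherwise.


The Hessian of f(x,y) = 7*x^2 - 3*x*y - 3*y^2 + 2*x - 8*y + 13 is:
H = [[14, -3], [-3, -6]]
Trace = 14 - 6 = 8
Determinant = 14*-6 - (-3)^2 = -93
Discriminant = (8)^2 - 4*-93 = 436.0
Eigenvalues: lambda_1 = -6.4403, lambda_2 = 14.4403
The function is not convex.

0


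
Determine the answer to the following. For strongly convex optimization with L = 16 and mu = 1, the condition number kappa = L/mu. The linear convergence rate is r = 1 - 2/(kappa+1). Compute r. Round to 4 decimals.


Step 1: Compute the condition number.
kappa = L/mu = 16/1 = 16.0
Step 2: Compute the convergence rate.
r = 1 - 2/(kappa + 1) = 1 - 2*mu/(L + mu) = (L - mu)/(L + mu) = 15/17 = 0.8824


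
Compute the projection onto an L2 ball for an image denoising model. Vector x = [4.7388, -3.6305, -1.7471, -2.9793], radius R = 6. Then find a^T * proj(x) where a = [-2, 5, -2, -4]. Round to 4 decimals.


Step 1: Compute ||x|| (intermediates to 6 decimals).
||x|| = sqrt(4.7388^2 + (-3.6305)^2 + (-1.7471)^2 + (-2.9793)^2) = 6.896763
Step 2: Project.
Since ||x|| > R, scale = R/||x|| = 6/6.896763 = 0.869973, proj(x) = scale * x
proj(x) = [4.122628, -3.158437, -1.51993, -2.591911]
Step 3: Dot product.
a^T * proj(x) = -2*4.122628 + 5*(-3.158437) - 2*(-1.51993) - 4*(-2.591911) = -10.6299


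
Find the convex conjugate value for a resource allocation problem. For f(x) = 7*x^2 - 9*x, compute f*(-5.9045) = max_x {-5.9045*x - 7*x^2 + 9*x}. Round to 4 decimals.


f*(y) = sup_x {y*x - a*x^2 - b*x} = sup_x {(y-b)*x - a*x^2}
FOC: (y - b) - 2a*x = 0 => x* = (y - b)/(2a)
x* = (-5.9045 + 9)/(2*7) = 0.2211
f*(-5.9045) = (y-b)^2/(4a) = (-5.9045 + 9)^2/(4*7)
= 9.5821/28 = 0.3422


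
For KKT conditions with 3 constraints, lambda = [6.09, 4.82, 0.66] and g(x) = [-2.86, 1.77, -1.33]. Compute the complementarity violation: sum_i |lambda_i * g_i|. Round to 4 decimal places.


KKT complementary slackness check:
lambda_1 * g_1 = 6.09 * -2.86 = -17.4174
lambda_2 * g_2 = 4.82 * 1.77 = 8.5314
lambda_3 * g_3 = 0.66 * -1.33 = -0.8778
Total violation = 17.4174 + 8.5314 + 0.8778 = 26.8266


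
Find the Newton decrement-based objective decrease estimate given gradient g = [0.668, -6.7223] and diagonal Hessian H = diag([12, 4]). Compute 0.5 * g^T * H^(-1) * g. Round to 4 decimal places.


Step 1: H is diagonal, so H^(-1) * g = [0.0557, -1.6806].
Step 2: g^T H^(-1) g = sum_i g_i^2 / H_ii
  = (0.668)^2/12 + (-6.7223)^2/4
  = 0.0372 + 11.2973 = 11.3345
Step 3: Objective decrease = 0.5 * g^T H^(-1) g = 5.6673


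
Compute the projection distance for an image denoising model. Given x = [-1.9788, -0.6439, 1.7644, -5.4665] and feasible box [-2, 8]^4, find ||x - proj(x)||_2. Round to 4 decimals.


Project each component onto [-2, 8].
clip(-1.9788) = -1.9788, clip(-0.6439) = -0.6439, clip(1.7644) = 1.7644, clip(-5.4665) = -2.0
Projection = [-1.9788, -0.6439, 1.7644, -2.0]
Squared diffs: [0.0, 0.0, 0.0, 12.0166]
Distance = sqrt(12.0166) = 3.4665


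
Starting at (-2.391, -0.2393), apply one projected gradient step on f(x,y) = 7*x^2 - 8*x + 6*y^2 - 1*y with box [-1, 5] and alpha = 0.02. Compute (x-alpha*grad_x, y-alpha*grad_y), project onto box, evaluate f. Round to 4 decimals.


Step 1: Compute gradient at (-2.391, -0.2393).
grad_x = 2*7*-2.391 - 8 = -41.474
grad_y = 2*6*-0.2393 - 1 = -3.8716
Step 2: Gradient step.
x_raw = -2.391 - 0.02*-41.474 = -1.5615
y_raw = -0.2393 - 0.02*-3.8716 = -0.1619
Step 3: Project onto [-1, 5].
x_proj = clip(-1.5615) = -1.0
y_proj = clip(-0.1619) = -0.1619
Step 4: Evaluate f.
f(-1.0, -0.1619) = 15.3191


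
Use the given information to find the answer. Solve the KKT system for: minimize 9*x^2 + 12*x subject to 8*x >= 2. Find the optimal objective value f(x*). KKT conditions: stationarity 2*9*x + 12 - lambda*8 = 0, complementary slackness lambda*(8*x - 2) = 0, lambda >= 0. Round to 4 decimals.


Step 1: Try lambda = 0 (constraint inactive).
x_unc = -12/(2*9) = -0.6667
Check: 8*-0.6667 = -5.3336 < 2 -- violated!
Step 2: Constraint must be active: 8*x = 2
x* = 2/8 = 0.25
lambda = (2*9*0.25 + 12)/8 = 2.0625
Step 3: Compute optimal value.
f(x*) = 9*0.25^2 + 12*0.25 = 3.5625


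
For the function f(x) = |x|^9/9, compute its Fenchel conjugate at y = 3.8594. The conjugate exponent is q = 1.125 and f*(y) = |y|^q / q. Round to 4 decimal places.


The conjugate exponent q satisfies 1/p + 1/q = 1.
p = 9, so q = 9/(9 - 1) = 1.125
|y|^q = 3.8594^1.125 = 4.5691
f*(3.8594) = 4.5691 / 1.125 = 4.0615


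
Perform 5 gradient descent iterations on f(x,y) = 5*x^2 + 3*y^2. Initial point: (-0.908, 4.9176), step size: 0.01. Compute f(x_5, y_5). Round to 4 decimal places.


Gradient descent on f(x,y) = 5*x^2 + 3*y^2.
Starting point: (-0.908, 4.9176), alpha = 0.01
Step 1: grad_x = 2*5*-0.908 = -9.08, grad_y = 2*3*4.9176 = 29.5056
  x_1 = -0.908 - 0.01*-9.08 = -0.8172
  y_1 = 4.9176 - 0.01*29.5056 = 4.6225
Step 2: grad_x = 2*5*-0.8172 = -8.172, grad_y = 2*3*4.6225 = 27.7353
  x_2 = -0.8172 - 0.01*-8.172 = -0.7355
  y_2 = 4.6225 - 0.01*27.7353 = 4.3452
Step 3: grad_x = 2*5*-0.7355 = -7.3548, grad_y = 2*3*4.3452 = 26.0711
  x_3 = -0.7355 - 0.01*-7.3548 = -0.6619
  y_3 = 4.3452 - 0.01*26.0711 = 4.0845
Step 4: grad_x = 2*5*-0.6619 = -6.6193, grad_y = 2*3*4.0845 = 24.5069
  x_4 = -0.6619 - 0.01*-6.6193 = -0.5957
  y_4 = 4.0845 - 0.01*24.5069 = 3.8394
Step 5: grad_x = 2*5*-0.5957 = -5.9574, grad_y = 2*3*3.8394 = 23.0365
  x_5 = -0.5957 - 0.01*-5.9574 = -0.5362
  y_5 = 3.8394 - 0.01*23.0365 = 3.609
f(-0.5362, 3.609) = 5*(-0.5362)^2 + 3*3.609^2 = 40.513


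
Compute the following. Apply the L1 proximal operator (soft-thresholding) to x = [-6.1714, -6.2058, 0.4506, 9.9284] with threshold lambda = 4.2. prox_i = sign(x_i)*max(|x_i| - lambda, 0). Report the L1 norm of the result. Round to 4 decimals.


Soft-thresholding with lambda = 4.2:
prox(-6.1714) = sign(-6.1714)*max(|-6.1714| - 4.2, 0) = -1.9714
prox(-6.2058) = sign(-6.2058)*max(|-6.2058| - 4.2, 0) = -2.0058
prox(0.4506) = sign(0.4506)*max(|0.4506| - 4.2, 0) = 0.0
prox(9.9284) = sign(9.9284)*max(|9.9284| - 4.2, 0) = 5.7284
prox(x) = [-1.9714, -2.0058, 0.0, 5.7284]
||prox(x)||_1 = 1.9714 + 2.0058 + 0.0 + 5.7284 = 9.7056


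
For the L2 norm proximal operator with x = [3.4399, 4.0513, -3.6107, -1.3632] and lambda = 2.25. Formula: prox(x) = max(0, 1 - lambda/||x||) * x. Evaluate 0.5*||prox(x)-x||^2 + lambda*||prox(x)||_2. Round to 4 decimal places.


Step 1: Compute ||x||.
||x|| = 6.5682
Step 2: Compute scaling factor.
scale = max(0, 1 - 2.25/6.5682) = 0.6574
Step 3: prox(x) = [2.2615, 2.6635, -2.3738, -0.8962]
||prox(x)|| = 4.3182
Step 4: Proximal objective.
0.5*||prox-x||^2 = 2.5313
lambda*||prox|| = 9.716
Total = 12.2472


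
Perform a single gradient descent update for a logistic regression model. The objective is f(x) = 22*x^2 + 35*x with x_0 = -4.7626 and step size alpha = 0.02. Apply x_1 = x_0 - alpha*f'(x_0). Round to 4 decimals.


We compute the gradient at x_0 and apply the update.
f'(x) = 44*x + 35
f'(-4.7626) = 44*-4.7626 + 35 = -174.5544
x_1 = -4.7626 - 0.02*-174.5544 = -1.2715


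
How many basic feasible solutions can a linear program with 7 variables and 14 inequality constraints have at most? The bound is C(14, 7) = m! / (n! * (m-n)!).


Each vertex corresponds to some choice of n active constraints out of m, so the number of vertices is at most C(m, n) = m! / (n!(m-n)!).
m = 14, n = 7
Numerator: 14 * 13 * 12 * 11 * 10 * 9 * 8
Denominator: 7! = 5040
C(14, 7) = 3432


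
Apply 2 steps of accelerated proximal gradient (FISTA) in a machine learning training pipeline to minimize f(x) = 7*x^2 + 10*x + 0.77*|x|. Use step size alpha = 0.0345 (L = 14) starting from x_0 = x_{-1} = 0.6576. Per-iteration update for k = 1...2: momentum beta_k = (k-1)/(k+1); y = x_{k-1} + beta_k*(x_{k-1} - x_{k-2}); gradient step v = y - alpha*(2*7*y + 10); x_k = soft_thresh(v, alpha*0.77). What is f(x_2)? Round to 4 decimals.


FISTA on f(x) = 7*x^2 + 10*x + 0.77*|x|
L = 14, alpha = 0.0345
Iteration 1: beta = 0.0, y = 0.6576 + 0.0*(0.6576 - 0.6576) = 0.6576
  grad(y) = 19.2064, v = y - alpha*grad = -0.005
  prox(v) = soft_thresh(-0.005, 0.0266) = 0.0
Iteration 2: beta = 0.3333, y = 0.0 + 0.3333*(0.0 - 0.6576) = -0.2192
  grad(y) = 6.9312, v = y - alpha*grad = -0.4583
  prox(v) = soft_thresh(-0.4583, 0.0266) = -0.4318
f(x_2) = 7*(-0.4318)^2 + 10*(-0.4318) + 0.77*|-0.4318| = -2.6802


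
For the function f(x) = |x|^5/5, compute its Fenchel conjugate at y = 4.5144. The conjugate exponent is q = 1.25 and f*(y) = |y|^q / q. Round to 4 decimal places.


The conjugate exponent q satisfies 1/p + 1/q = 1.
p = 5, so q = 5/(5 - 1) = 1.25
|y|^q = 4.5144^1.25 = 6.5804
f*(4.5144) = 6.5804 / 1.25 = 5.2643


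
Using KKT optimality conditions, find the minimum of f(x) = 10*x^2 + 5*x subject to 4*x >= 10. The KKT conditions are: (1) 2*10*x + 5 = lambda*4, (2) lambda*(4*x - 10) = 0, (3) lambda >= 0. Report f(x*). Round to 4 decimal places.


Step 1: Try lambda = 0 (constraint inactive).
x_unc = -5/(2*10) = -0.25
Check: 4*-0.25 = -1.0 < 10 -- violated!
Step 2: Constraint must be active: 4*x = 10
x* = 10/4 = 2.5
lambda = (2*10*2.5 + 5)/4 = 13.75
Step 3: Compute optimal value.
f(x*) = 10*2.5^2 + 5*2.5 = 75.0


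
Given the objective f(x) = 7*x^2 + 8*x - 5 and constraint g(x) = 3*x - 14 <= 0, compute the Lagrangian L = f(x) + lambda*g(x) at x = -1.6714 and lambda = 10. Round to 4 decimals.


Step 1: Evaluate f(x).
f(-1.6714) = 7*(-1.6714)^2 + 8*(-1.6714) - 5 = 1.1838
Step 2: Evaluate g(x).
g(-1.6714) = 3*-1.6714 - 14 = -19.0142
Step 3: Compute Lagrangian.
L = 1.1838 + 10*-19.0142 = -188.9582


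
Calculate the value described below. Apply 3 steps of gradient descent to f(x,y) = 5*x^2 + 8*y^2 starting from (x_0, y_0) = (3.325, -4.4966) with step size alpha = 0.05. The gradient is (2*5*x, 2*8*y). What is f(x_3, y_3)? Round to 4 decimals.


Gradient descent on f(x,y) = 5*x^2 + 8*y^2.
Starting point: (3.325, -4.4966), alpha = 0.05
Step 1: grad_x = 2*5*3.325 = 33.25, grad_y = 2*8*-4.4966 = -71.9456
  x_1 = 3.325 - 0.05*33.25 = 1.6625
  y_1 = -4.4966 - 0.05*-71.9456 = -0.8993
Step 2: grad_x = 2*5*1.6625 = 16.625, grad_y = 2*8*-0.8993 = -14.3891
  x_2 = 1.6625 - 0.05*16.625 = 0.8313
  y_2 = -0.8993 - 0.05*-14.3891 = -0.1799
Step 3: grad_x = 2*5*0.8313 = 8.3125, grad_y = 2*8*-0.1799 = -2.8778
  x_3 = 0.8313 - 0.05*8.3125 = 0.4156
  y_3 = -0.1799 - 0.05*-2.8778 = -0.036
f(0.4156, -0.036) = 5*0.4156^2 + 8*(-0.036)^2 = 0.8741


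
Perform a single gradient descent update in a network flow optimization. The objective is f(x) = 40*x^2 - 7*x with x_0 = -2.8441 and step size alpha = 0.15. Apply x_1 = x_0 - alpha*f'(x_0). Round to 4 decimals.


We compute the gradient at x_0 and apply the update.
f'(x) = 80*x - 7
f'(-2.8441) = 80*-2.8441 - 7 = -234.528
x_1 = -2.8441 - 0.15*-234.528 = 32.3351


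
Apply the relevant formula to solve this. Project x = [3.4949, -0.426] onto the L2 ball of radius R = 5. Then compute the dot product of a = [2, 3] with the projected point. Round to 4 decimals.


Step 1: Compute ||x|| (intermediates to 6 decimals).
||x|| = sqrt(3.4949^2 + (-0.426)^2) = 3.520767
Step 2: Project.
Since ||x|| <= R, proj = x (no scaling needed).
proj(x) = [3.4949, -0.426]
Step 3: Dot product.
a^T * proj(x) = 2*3.4949 + 3*(-0.426) = 5.7118


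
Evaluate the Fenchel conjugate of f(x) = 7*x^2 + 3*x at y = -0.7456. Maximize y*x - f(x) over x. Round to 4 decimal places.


f*(y) = sup_x {y*x - a*x^2 - b*x} = sup_x {(y-b)*x - a*x^2}
FOC: (y - b) - 2a*x = 0 => x* = (y - b)/(2a)
x* = (-0.7456 - 3)/(2*7) = -0.2675
f*(-0.7456) = (y-b)^2/(4a) = (-0.7456 - 3)^2/(4*7)
= 14.0295/28 = 0.5011


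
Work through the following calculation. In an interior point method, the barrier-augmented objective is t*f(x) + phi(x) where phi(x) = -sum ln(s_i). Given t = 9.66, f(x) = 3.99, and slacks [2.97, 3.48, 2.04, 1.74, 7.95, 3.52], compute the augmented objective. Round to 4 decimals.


Step 1: Compute log-barrier.
ln values: [1.0886, 1.247, 0.7129, 0.5539, 2.0732, 1.2585]
phi = -(1.0886 + 1.247 + 0.7129 + 0.5539 + 2.0732 + 1.2585) = -6.9341
Step 2: Compute augmented objective.
t*f(x) = 9.66*3.99 = 38.5434
Total = 38.5434 - 6.9341 = 31.6093


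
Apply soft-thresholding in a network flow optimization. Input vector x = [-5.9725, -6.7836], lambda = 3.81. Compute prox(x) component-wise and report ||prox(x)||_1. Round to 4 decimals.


Soft-thresholding with lambda = 3.81:
prox(-5.9725) = sign(-5.9725)*max(|-5.9725| - 3.81, 0) = -2.1625
prox(-6.7836) = sign(-6.7836)*max(|-6.7836| - 3.81, 0) = -2.9736
prox(x) = [-2.1625, -2.9736]
||prox(x)||_1 = 2.1625 + 2.9736 = 5.1361


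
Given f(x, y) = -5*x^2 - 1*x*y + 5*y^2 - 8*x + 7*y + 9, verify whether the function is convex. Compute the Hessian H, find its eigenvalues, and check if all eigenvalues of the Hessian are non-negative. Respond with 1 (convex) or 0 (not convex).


The Hessian of f(x,y) = -5*x^2 - 1*x*y + 5*y^2 - 8*x + 7*y + 9 is:
H = [[-10, -1], [-1, 10]]
Trace = -10 + 10 = 0
Determinant = -10*10 - (-1)^2 = -101
Discriminant = (0)^2 - 4*-101 = 404.0
Eigenvalues: lambda_1 = -10.0499, lambda_2 = 10.0499
The function is not convex.

0


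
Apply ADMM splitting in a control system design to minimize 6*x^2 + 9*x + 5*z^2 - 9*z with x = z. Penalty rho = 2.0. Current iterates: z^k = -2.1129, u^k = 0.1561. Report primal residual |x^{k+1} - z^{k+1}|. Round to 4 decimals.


ADMM iteration with rho = 2.0, z^k = -2.1129, u^k = 0.1561
Step 1: x-update.
Minimize 6*x^2 + 9*x + (2.0/2)*(x + 2.1129 + 0.1561)^2
FOC: (2*6 + 2.0)*x = -9 + 2.0*(-2.1129 - 0.1561)
x^{k+1} = -0.967
Step 2: z-update.
Minimize 5*z^2 - 9*z + (2.0/2)*(-0.967 - z + 0.1561)^2
FOC: (2*5 + 2.0)*z = 9 + 2.0*(-0.967 + 0.1561)
z^{k+1} = 0.6149
Step 3: u-update.
u^{k+1} = 0.1561 - 0.967 - 0.6149 = -1.4258
Step 4: Primal residual = |-0.967 - 0.6149| = 1.5819


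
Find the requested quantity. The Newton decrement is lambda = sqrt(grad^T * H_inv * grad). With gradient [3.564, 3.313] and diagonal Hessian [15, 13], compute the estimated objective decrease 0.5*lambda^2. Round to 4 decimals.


Step 1: H is diagonal, so H^(-1) * g = [0.2376, 0.2548].
Step 2: g^T H^(-1) g = sum_i g_i^2 / H_ii
  = (3.564)^2/15 + (3.313)^2/13
  = 0.8468 + 0.8443 = 1.6911
Step 3: Objective decrease = 0.5 * g^T H^(-1) g = 0.8456


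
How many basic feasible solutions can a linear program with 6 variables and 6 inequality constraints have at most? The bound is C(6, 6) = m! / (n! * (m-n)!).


Each vertex corresponds to some choice of n active constraints out of m, so the number of vertices is at most C(m, n) = m! / (n!(m-n)!).
m = 6, n = 6
Numerator: 6 * 5 * 4 * 3 * 2 * 1
Denominator: 6! = 720
C(6, 6) = 1


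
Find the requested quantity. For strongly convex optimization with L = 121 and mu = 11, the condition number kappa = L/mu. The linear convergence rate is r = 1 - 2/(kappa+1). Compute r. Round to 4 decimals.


Step 1: Compute the condition number.
kappa = L/mu = 121/11 = 11.0
Step 2: Compute the convergence rate.
r = 1 - 2/(kappa + 1) = 1 - 2*mu/(L + mu) = (L - mu)/(L + mu) = 110/132 = 0.8333


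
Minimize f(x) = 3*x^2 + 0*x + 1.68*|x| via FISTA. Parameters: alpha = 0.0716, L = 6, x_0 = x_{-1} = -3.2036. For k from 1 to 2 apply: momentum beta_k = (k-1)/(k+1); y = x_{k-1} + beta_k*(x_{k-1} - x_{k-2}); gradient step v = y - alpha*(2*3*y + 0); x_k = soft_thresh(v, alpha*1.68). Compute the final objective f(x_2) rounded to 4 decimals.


FISTA on f(x) = 3*x^2 + 0*x + 1.68*|x|
L = 6, alpha = 0.0716
Iteration 1: beta = 0.0, y = -3.2036 + 0.0*(-3.2036 + 3.2036) = -3.2036
  grad(y) = -19.2216, v = y - alpha*grad = -1.8273
  prox(v) = soft_thresh(-1.8273, 0.1203) = -1.707
Iteration 2: beta = 0.3333, y = -1.707 + 0.3333*(-1.707 + 3.2036) = -1.2082
  grad(y) = -7.2492, v = y - alpha*grad = -0.6892
  prox(v) = soft_thresh(-0.6892, 0.1203) = -0.5689
f(x_2) = 3*(-0.5689)^2 + 0*(-0.5689) + 1.68*|-0.5689| = 1.9265


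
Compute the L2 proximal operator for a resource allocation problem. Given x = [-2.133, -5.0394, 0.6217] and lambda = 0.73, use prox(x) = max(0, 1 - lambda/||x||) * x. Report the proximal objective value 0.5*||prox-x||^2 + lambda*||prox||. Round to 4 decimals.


Step 1: Compute ||x||.
||x|| = 5.5074
Step 2: Compute scaling factor.
scale = max(0, 1 - 0.73/5.5074) = 0.8675
Step 3: prox(x) = [-1.8503, -4.3714, 0.5393]
||prox(x)|| = 4.7774
Step 4: Proximal objective.
0.5*||prox-x||^2 = 0.2665
lambda*||prox|| = 3.4875
Total = 3.754


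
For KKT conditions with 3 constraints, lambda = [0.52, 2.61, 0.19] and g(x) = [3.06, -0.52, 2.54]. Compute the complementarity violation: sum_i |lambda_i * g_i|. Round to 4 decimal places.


KKT complementary slackness check:
lambda_1 * g_1 = 0.52 * 3.06 = 1.5912
lambda_2 * g_2 = 2.61 * -0.52 = -1.3572
lambda_3 * g_3 = 0.19 * 2.54 = 0.4826
Total violation = 1.5912 + 1.3572 + 0.4826 = 3.431


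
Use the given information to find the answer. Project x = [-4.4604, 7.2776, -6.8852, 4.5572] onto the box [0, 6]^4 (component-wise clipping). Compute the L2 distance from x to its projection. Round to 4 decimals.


Project each component onto [0, 6].
clip(-4.4604) = 0.0, clip(7.2776) = 6.0, clip(-6.8852) = 0.0, clip(4.5572) = 4.5572
Projection = [0.0, 6.0, 0.0, 4.5572]
Squared diffs: [19.8952, 1.6323, 47.406, 0.0]
Distance = sqrt(68.9335) = 8.3026


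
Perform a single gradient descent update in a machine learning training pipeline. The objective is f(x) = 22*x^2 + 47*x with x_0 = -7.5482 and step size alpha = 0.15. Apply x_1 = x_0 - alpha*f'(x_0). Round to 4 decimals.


We compute the gradient at x_0 and apply the update.
f'(x) = 44*x + 47
f'(-7.5482) = 44*-7.5482 + 47 = -285.1208
x_1 = -7.5482 - 0.15*-285.1208 = 35.2199


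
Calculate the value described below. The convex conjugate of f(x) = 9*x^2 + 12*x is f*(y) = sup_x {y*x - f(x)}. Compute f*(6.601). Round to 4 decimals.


f*(y) = sup_x {y*x - a*x^2 - b*x} = sup_x {(y-b)*x - a*x^2}
FOC: (y - b) - 2a*x = 0 => x* = (y - b)/(2a)
x* = (6.601 - 12)/(2*9) = -0.2999
f*(6.601) = (y-b)^2/(4a) = (6.601 - 12)^2/(4*9)
= 29.1492/36 = 0.8097


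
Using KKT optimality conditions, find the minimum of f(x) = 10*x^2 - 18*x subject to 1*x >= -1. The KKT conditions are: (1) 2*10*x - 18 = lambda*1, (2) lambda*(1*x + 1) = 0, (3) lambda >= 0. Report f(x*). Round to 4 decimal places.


Step 1: Try lambda = 0 (constraint inactive).
Stationarity: 2*10*x - 18 = 0
x* = 18/(2*10) = 0.9
Check constraint: 1*0.9 = 0.9 >= -1 -- satisfied.
Step 2: Compute optimal value.
f(x*) = 10*0.9^2 - 18*0.9 = -8.1


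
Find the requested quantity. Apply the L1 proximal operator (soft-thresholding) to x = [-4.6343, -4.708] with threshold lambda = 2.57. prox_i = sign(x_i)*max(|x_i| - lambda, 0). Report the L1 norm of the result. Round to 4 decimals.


Soft-thresholding with lambda = 2.57:
prox(-4.6343) = sign(-4.6343)*max(|-4.6343| - 2.57, 0) = -2.0643
prox(-4.708) = sign(-4.708)*max(|-4.708| - 2.57, 0) = -2.138
prox(x) = [-2.0643, -2.138]
||prox(x)||_1 = 2.0643 + 2.138 = 4.2023


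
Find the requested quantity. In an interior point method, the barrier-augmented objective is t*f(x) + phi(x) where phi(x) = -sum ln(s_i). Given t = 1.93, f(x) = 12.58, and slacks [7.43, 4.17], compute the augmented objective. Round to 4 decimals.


Step 1: Compute log-barrier.
ln values: [2.0055, 1.4279]
phi = -(2.0055 + 1.4279) = -3.4334
Step 2: Compute augmented objective.
t*f(x) = 1.93*12.58 = 24.2794
Total = 24.2794 - 3.4334 = 20.846


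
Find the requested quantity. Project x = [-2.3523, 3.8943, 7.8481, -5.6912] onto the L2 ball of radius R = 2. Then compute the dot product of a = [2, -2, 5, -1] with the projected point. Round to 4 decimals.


Step 1: Compute ||x|| (intermediates to 6 decimals).
||x|| = sqrt((-2.3523)^2 + 3.8943^2 + 7.8481^2 + (-5.6912)^2) = 10.708936
Step 2: Project.
Since ||x|| > R, scale = R/||x|| = 2/10.708936 = 0.18676, proj(x) = scale * x
proj(x) = [-0.439316, 0.727299, 1.465711, -1.062889]
Step 3: Dot product.
a^T * proj(x) = 2*(-0.439316) - 2*0.727299 + 5*1.465711 - 1*(-1.062889) = 6.0582


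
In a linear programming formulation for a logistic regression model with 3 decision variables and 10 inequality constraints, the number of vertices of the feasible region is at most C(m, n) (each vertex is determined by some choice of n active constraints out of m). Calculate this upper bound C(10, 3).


Each vertex corresponds to some choice of n active constraints out of m, so the number of vertices is at most C(m, n) = m! / (n!(m-n)!).
m = 10, n = 3
Numerator: 10 * 9 * 8
Denominator: 3! = 6
C(10, 3) = 120


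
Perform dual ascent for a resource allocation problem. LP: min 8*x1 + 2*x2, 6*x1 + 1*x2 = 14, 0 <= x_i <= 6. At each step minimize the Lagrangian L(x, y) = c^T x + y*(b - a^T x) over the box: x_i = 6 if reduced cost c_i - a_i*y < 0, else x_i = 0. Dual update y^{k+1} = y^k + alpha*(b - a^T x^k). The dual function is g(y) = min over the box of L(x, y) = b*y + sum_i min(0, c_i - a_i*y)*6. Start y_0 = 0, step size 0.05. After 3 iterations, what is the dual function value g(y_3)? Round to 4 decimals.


Dual ascent for LP: min 8*x1 + 2*x2, 6*x1 + 1*x2 = 14, 0 <= x_i <= 6
Step 1: y^k = 0.0, reduced costs: (8.0, 2.0)
  x^k = (0.0, 0.0), subgradient = b - a^T x = 14.0
  y^{k+1} = 0.0 + 0.05*14.0 = 0.7
Step 2: y^k = 0.7, reduced costs: (3.8, 1.3)
  x^k = (0.0, 0.0), subgradient = b - a^T x = 14.0
  y^{k+1} = 0.7 + 0.05*14.0 = 1.4
Step 3: y^k = 1.4, reduced costs: (-0.4, 0.6)
  x^k = (6.0, 0.0), subgradient = b - a^T x = -22.0
  y^{k+1} = 1.4 + 0.05*-22.0 = 0.3
Dual objective at y_3 = 0.3: reduced costs (6.2, 1.7), box minimizer x = (0.0, 0.0)
g(y_3) = b*y + (c1 - a1*y)*x1 + (c2 - a2*y)*x2 = 14*0.3 + 6.2*0.0 + 1.7*0.0 = 4.2 + 0.0 + 0.0 = 4.2


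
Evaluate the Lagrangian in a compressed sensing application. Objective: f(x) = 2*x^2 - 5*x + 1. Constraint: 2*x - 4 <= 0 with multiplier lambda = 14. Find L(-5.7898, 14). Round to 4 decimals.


Step 1: Evaluate f(x).
f(-5.7898) = 2*(-5.7898)^2 - 5*(-5.7898) + 1 = 96.9926
Step 2: Evaluate g(x).
g(-5.7898) = 2*-5.7898 - 4 = -15.5796
Step 3: Compute Lagrangian.
L = 96.9926 + 14*-15.5796 = -121.1218


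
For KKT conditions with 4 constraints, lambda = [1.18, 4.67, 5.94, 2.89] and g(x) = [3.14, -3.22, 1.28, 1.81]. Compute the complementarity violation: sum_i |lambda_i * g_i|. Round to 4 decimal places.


KKT complementary slackness check:
lambda_1 * g_1 = 1.18 * 3.14 = 3.7052
lambda_2 * g_2 = 4.67 * -3.22 = -15.0374
lambda_3 * g_3 = 5.94 * 1.28 = 7.6032
lambda_4 * g_4 = 2.89 * 1.81 = 5.2309
Total violation = 3.7052 + 15.0374 + 7.6032 + 5.2309 = 31.5767


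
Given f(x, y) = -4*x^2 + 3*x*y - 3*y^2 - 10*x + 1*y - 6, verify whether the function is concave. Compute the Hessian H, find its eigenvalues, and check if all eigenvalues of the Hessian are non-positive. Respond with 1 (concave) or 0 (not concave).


The Hessian of f(x,y) = -4*x^2 + 3*x*y - 3*y^2 - 10*x + 1*y - 6 is:
H = [[-8, 3], [3, -6]]
Trace = -8 - 6 = -14
Determinant = -8*-6 - (3)^2 = 39
Discriminant = (-14)^2 - 4*39 = 40.0
Eigenvalues: lambda_1 = -10.1623, lambda_2 = -3.8377
The function is concave.

1


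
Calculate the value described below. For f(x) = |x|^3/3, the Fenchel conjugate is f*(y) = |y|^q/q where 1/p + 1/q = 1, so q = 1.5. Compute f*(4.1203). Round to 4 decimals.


The conjugate exponent q satisfies 1/p + 1/q = 1.
p = 3, so q = 3/(3 - 1) = 1.5
|y|^q = 4.1203^1.5 = 8.3636
f*(4.1203) = 8.3636 / 1.5 = 5.5757


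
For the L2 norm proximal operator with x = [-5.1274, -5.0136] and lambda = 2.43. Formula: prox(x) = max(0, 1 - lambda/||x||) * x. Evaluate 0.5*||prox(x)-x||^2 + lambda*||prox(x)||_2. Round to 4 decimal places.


Step 1: Compute ||x||.
||x|| = 7.1712
Step 2: Compute scaling factor.
scale = max(0, 1 - 2.43/7.1712) = 0.6611
Step 3: prox(x) = [-3.39, -3.3147]
||prox(x)|| = 4.7412
Step 4: Proximal objective.
0.5*||prox-x||^2 = 2.9525
lambda*||prox|| = 11.5211
Total = 14.4736


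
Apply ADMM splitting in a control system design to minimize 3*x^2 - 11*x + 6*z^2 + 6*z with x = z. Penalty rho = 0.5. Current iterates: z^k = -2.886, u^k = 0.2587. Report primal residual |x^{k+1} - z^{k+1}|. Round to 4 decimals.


ADMM iteration with rho = 0.5, z^k = -2.886, u^k = 0.2587
Step 1: x-update.
Minimize 3*x^2 - 11*x + (0.5/2)*(x + 2.886 + 0.2587)^2
FOC: (2*3 + 0.5)*x = 11 + 0.5*(-2.886 - 0.2587)
x^{k+1} = 1.4504
Step 2: z-update.
Minimize 6*z^2 + 6*z + (0.5/2)*(1.4504 - z + 0.2587)^2
FOC: (2*6 + 0.5)*z = -6 + 0.5*(1.4504 + 0.2587)
z^{k+1} = -0.4116
Step 3: u-update.
u^{k+1} = 0.2587 + 1.4504 + 0.4116 = 2.1207
Step 4: Primal residual = |1.4504 + 0.4116| = 1.862


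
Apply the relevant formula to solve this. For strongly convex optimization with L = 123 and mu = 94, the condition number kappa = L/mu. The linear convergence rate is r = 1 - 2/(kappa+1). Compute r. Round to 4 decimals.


Step 1: Compute the condition number.
kappa = L/mu = 123/94 = 1.3085
Step 2: Compute the convergence rate.
r = 1 - 2/(kappa + 1) = 1 - 2*mu/(L + mu) = (L - mu)/(L + mu) = 29/217 = 0.1336


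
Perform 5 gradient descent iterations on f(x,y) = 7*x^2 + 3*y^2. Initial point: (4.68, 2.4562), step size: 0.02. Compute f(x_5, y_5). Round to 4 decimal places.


Gradient descent on f(x,y) = 7*x^2 + 3*y^2.
Starting point: (4.68, 2.4562), alpha = 0.02
Step 1: grad_x = 2*7*4.68 = 65.52, grad_y = 2*3*2.4562 = 14.7372
  x_1 = 4.68 - 0.02*65.52 = 3.3696
  y_1 = 2.4562 - 0.02*14.7372 = 2.1615
Step 2: grad_x = 2*7*3.3696 = 47.1744, grad_y = 2*3*2.1615 = 12.9687
  x_2 = 3.3696 - 0.02*47.1744 = 2.4261
  y_2 = 2.1615 - 0.02*12.9687 = 1.9021
Step 3: grad_x = 2*7*2.4261 = 33.9656, grad_y = 2*3*1.9021 = 11.4125
  x_3 = 2.4261 - 0.02*33.9656 = 1.7468
  y_3 = 1.9021 - 0.02*11.4125 = 1.6738
Step 4: grad_x = 2*7*1.7468 = 24.4552, grad_y = 2*3*1.6738 = 10.043
  x_4 = 1.7468 - 0.02*24.4552 = 1.2577
  y_4 = 1.6738 - 0.02*10.043 = 1.473
Step 5: grad_x = 2*7*1.2577 = 17.6078, grad_y = 2*3*1.473 = 8.8378
  x_5 = 1.2577 - 0.02*17.6078 = 0.9055
  y_5 = 1.473 - 0.02*8.8378 = 1.2962
f(0.9055, 1.2962) = 7*0.9055^2 + 3*1.2962^2 = 10.7806


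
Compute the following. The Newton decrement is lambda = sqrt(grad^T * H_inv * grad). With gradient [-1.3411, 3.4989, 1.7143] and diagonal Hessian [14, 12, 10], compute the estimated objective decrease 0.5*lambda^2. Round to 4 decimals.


Step 1: H is diagonal, so H^(-1) * g = [-0.0958, 0.2916, 0.1714].
Step 2: g^T H^(-1) g = sum_i g_i^2 / H_ii
  = (-1.3411)^2/14 + (3.4989)^2/12 + (1.7143)^2/10
  = 0.1285 + 1.0202 + 0.2939 = 1.4425
Step 3: Objective decrease = 0.5 * g^T H^(-1) g = 0.7213


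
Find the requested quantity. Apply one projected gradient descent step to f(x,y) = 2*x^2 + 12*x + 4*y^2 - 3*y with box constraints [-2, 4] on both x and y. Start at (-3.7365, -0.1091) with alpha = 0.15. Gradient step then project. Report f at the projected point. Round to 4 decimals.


Step 1: Compute gradient at (-3.7365, -0.1091).
grad_x = 2*2*-3.7365 + 12 = -2.946
grad_y = 2*4*-0.1091 - 3 = -3.8728
Step 2: Gradient step.
x_raw = -3.7365 - 0.15*-2.946 = -3.2946
y_raw = -0.1091 - 0.15*-3.8728 = 0.4718
Step 3: Project onto [-2, 4].
x_proj = clip(-3.2946) = -2.0
y_proj = clip(0.4718) = 0.4718
Step 4: Evaluate f.
f(-2.0, 0.4718) = -16.525


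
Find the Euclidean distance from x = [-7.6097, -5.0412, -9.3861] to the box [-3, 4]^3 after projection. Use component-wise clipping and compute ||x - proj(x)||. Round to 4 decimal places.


Project each component onto [-3, 4].
clip(-7.6097) = -3.0, clip(-5.0412) = -3.0, clip(-9.3861) = -3.0
Projection = [-3.0, -3.0, -3.0]
Squared diffs: [21.2493, 4.1665, 40.7823]
Distance = sqrt(66.1981) = 8.1362


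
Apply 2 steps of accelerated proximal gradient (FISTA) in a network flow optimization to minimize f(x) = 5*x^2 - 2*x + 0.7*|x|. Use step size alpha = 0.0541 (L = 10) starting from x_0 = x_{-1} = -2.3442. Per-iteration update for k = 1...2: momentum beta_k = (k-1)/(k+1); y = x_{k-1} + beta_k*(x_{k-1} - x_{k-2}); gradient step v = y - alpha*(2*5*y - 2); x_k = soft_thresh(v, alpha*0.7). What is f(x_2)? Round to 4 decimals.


FISTA on f(x) = 5*x^2 - 2*x + 0.7*|x|
L = 10, alpha = 0.0541
Iteration 1: beta = 0.0, y = -2.3442 + 0.0*(-2.3442 + 2.3442) = -2.3442
  grad(y) = -25.442, v = y - alpha*grad = -0.9678
  prox(v) = soft_thresh(-0.9678, 0.0379) = -0.9299
Iteration 2: beta = 0.3333, y = -0.9299 + 0.3333*(-0.9299 + 2.3442) = -0.4585
  grad(y) = -6.5849, v = y - alpha*grad = -0.1022
  prox(v) = soft_thresh(-0.1022, 0.0379) = -0.0644
f(x_2) = 5*(-0.0644)^2 - 2*(-0.0644) + 0.7*|-0.0644| = 0.1945


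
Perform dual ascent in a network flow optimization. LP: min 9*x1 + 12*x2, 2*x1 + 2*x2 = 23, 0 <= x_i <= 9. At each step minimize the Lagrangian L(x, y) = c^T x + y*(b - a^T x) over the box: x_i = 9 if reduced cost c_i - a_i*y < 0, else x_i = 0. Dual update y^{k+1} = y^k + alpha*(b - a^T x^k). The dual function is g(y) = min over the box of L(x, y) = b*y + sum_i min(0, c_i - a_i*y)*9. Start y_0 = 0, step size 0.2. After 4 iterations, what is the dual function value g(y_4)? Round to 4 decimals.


Dual ascent for LP: min 9*x1 + 12*x2, 2*x1 + 2*x2 = 23, 0 <= x_i <= 9
Step 1: y^k = 0.0, reduced costs: (9.0, 12.0)
  x^k = (0.0, 0.0), subgradient = b - a^T x = 23.0
  y^{k+1} = 0.0 + 0.2*23.0 = 4.6
Step 2: y^k = 4.6, reduced costs: (-0.2, 2.8)
  x^k = (9.0, 0.0), subgradient = b - a^T x = 5.0
  y^{k+1} = 4.6 + 0.2*5.0 = 5.6
Step 3: y^k = 5.6, reduced costs: (-2.2, 0.8)
  x^k = (9.0, 0.0), subgradient = b - a^T x = 5.0
  y^{k+1} = 5.6 + 0.2*5.0 = 6.6
Step 4: y^k = 6.6, reduced costs: (-4.2, -1.2)
  x^k = (9.0, 9.0), subgradient = b - a^T x = -13.0
  y^{k+1} = 6.6 + 0.2*-13.0 = 4.0
Dual objective at y_4 = 4.0: reduced costs (1.0, 4.0), box minimizer x = (0.0, 0.0)
g(y_4) = b*y + (c1 - a1*y)*x1 + (c2 - a2*y)*x2 = 23*4.0 + 1.0*0.0 + 4.0*0.0 = 92.0 + 0.0 + 0.0 = 92.0


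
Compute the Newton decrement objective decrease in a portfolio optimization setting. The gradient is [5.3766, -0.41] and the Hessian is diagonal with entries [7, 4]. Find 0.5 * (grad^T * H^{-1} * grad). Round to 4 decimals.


Step 1: H is diagonal, so H^(-1) * g = [0.7681, -0.1025].
Step 2: g^T H^(-1) g = sum_i g_i^2 / H_ii
  = (5.3766)^2/7 + (-0.41)^2/4
  = 4.1297 + 0.042 = 4.1717
Step 3: Objective decrease = 0.5 * g^T H^(-1) g = 2.0859


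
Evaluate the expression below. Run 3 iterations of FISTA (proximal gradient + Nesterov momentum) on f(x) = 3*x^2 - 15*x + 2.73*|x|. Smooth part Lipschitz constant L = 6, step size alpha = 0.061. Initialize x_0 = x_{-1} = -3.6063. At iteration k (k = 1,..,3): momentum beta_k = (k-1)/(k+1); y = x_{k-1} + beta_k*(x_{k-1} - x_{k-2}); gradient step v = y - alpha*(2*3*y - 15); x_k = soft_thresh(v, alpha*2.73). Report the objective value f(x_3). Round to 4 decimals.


FISTA on f(x) = 3*x^2 - 15*x + 2.73*|x|
L = 6, alpha = 0.061
Iteration 1: beta = 0.0, y = -3.6063 + 0.0*(-3.6063 + 3.6063) = -3.6063
  grad(y) = -36.6378, v = y - alpha*grad = -1.3714
  prox(v) = soft_thresh(-1.3714, 0.1665) = -1.2049
Iteration 2: beta = 0.3333, y = -1.2049 + 0.3333*(-1.2049 + 3.6063) = -0.4044
  grad(y) = -17.4263, v = y - alpha*grad = 0.6586
  prox(v) = soft_thresh(0.6586, 0.1665) = 0.4921
Iteration 3: beta = 0.5, y = 0.4921 + 0.5*(0.4921 + 1.2049) = 1.3406
  grad(y) = -6.9566, v = y - alpha*grad = 1.7649
  prox(v) = soft_thresh(1.7649, 0.1665) = 1.5984
f(x_3) = 3*1.5984^2 - 15*1.5984 + 2.73*|1.5984| = -11.9477


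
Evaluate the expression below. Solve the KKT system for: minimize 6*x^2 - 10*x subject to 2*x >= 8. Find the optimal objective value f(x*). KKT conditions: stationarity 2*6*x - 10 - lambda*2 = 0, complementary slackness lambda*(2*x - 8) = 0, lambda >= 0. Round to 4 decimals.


Step 1: Try lambda = 0 (constraint inactive).
x_unc = 10/(2*6) = 0.8333
Check: 2*0.8333 = 1.6666 < 8 -- violated!
Step 2: Constraint must be active: 2*x = 8
x* = 8/2 = 4.0
lambda = (2*6*4.0 - 10)/2 = 19.0
Step 3: Compute optimal value.
f(x*) = 6*4.0^2 - 10*4.0 = 56.0


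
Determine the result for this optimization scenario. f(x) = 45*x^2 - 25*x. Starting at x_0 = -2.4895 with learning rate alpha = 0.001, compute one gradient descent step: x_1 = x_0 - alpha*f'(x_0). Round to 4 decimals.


We compute the gradient at x_0 and apply the update.
f'(x) = 90*x - 25
f'(-2.4895) = 90*-2.4895 - 25 = -249.055
x_1 = -2.4895 - 0.001*-249.055 = -2.2404


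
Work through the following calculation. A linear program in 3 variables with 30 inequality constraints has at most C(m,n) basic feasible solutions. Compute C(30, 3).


Each vertex corresponds to some choice of n active constraints out of m, so the number of vertices is at most C(m, n) = m! / (n!(m-n)!).
m = 30, n = 3
Numerator: 30 * 29 * 28
Denominator: 3! = 6
C(30, 3) = 4060


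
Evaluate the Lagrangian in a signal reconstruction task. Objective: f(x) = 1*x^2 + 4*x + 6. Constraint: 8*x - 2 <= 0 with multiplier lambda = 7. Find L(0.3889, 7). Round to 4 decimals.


Step 1: Evaluate f(x).
f(0.3889) = 1*0.3889^2 + 4*0.3889 + 6 = 7.7068
Step 2: Evaluate g(x).
g(0.3889) = 8*0.3889 - 2 = 1.1112
Step 3: Compute Lagrangian.
L = 7.7068 + 7*1.1112 = 15.4852


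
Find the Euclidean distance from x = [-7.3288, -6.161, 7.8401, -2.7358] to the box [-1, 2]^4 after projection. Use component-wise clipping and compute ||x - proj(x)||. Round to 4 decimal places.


Project each component onto [-1, 2].
clip(-7.3288) = -1.0, clip(-6.161) = -1.0, clip(7.8401) = 2.0, clip(-2.7358) = -1.0
Projection = [-1.0, -1.0, 2.0, -1.0]
Squared diffs: [40.0537, 26.6359, 34.1068, 3.013]
Distance = sqrt(103.8094) = 10.1887


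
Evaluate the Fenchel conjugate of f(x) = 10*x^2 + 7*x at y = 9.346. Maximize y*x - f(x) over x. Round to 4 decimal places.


f*(y) = sup_x {y*x - a*x^2 - b*x} = sup_x {(y-b)*x - a*x^2}
FOC: (y - b) - 2a*x = 0 => x* = (y - b)/(2a)
x* = (9.346 - 7)/(2*10) = 0.1173
f*(9.346) = (y-b)^2/(4a) = (9.346 - 7)^2/(4*10)
= 5.5037/40 = 0.1376


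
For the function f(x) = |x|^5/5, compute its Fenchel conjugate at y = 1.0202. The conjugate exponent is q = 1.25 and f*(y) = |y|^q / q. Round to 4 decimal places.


The conjugate exponent q satisfies 1/p + 1/q = 1.
p = 5, so q = 5/(5 - 1) = 1.25
|y|^q = 1.0202^1.25 = 1.0253
f*(1.0202) = 1.0253 / 1.25 = 0.8203


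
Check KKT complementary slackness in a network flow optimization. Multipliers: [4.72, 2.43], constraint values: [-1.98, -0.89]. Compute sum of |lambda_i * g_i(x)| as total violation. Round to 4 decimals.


KKT complementary slackness check:
lambda_1 * g_1 = 4.72 * -1.98 = -9.3456
lambda_2 * g_2 = 2.43 * -0.89 = -2.1627
Total violation = 9.3456 + 2.1627 = 11.5083
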